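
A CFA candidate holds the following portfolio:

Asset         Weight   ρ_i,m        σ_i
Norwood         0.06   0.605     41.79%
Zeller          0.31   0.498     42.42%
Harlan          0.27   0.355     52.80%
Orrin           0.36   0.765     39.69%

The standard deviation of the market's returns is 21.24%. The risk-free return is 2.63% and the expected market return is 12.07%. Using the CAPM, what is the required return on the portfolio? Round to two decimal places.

13.32%

β_Norwood = 0.605 × 41.79% / 21.24% = 1.1903
β_Zeller = 0.498 × 42.42% / 21.24% = 0.9946
β_Harlan = 0.355 × 52.80% / 21.24% = 0.8825
β_Orrin = 0.765 × 39.69% / 21.24% = 1.4295
β_P = Σ w_i β_i = 0.06×1.1903 + 0.31×0.9946 + 0.27×0.8825 + 0.36×1.4295 = 1.1326
MRP = 12.07% − 2.63% = 9.44%
E(R_P) = R_f + β_P × MRP = 2.63% + 1.1326 × 9.44% = 13.32%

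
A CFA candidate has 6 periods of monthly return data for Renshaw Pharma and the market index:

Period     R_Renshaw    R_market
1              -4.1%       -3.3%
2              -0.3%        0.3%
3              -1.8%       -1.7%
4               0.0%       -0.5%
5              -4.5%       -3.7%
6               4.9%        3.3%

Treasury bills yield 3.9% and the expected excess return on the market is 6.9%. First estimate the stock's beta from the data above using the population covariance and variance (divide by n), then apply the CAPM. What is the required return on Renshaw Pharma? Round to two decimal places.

12.95%

Mean R_i = (-4.1 − 0.3 − 1.8 + 0.0 − 4.5 + 4.9) / 6 = -0.9667%
Mean R_m = (-3.3 + 0.3 − 1.7 − 0.5 − 3.7 + 3.3) / 6 = -0.9333%
Σ(R_i − R̄_i)(R_m − R̄_m) = 43.9067  ⇒  Cov = 43.9067 / 6 = 7.3178
Σ(R_m − R̄_m)² = 33.4733  ⇒  Var(R_m) = 33.4733 / 6 = 5.5789
β = Cov / Var(R_m) = 7.3178 / 5.5789 = 1.3117
E(R) = R_f + β × MRP = 3.9% + 1.3117 × 6.9% = 12.95%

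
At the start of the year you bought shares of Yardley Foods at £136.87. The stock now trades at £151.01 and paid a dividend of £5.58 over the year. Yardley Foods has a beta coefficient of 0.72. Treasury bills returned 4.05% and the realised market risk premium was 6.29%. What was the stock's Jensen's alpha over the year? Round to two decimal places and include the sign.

Realised HPR = (P1 + D1 − P0) / P0 = (151.01 + 5.58 − 136.87) / 136.87 = 19.72 / 136.87 = 14.4078%
CAPM required = R_f + β·MRP = 4.05% + 0.72 × 6.29% = 8.5788%
α = realised − required = 14.4078% − 8.5788% = +5.83%

+5.83%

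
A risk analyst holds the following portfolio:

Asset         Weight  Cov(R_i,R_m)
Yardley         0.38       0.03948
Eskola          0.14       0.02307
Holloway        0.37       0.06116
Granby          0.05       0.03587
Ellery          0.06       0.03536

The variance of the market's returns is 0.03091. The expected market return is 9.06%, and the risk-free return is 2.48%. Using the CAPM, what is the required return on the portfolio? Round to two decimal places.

12.01%

β_Yardley = 0.03948 / 0.03091 = 1.2773
β_Eskola = 0.02307 / 0.03091 = 0.7464
β_Holloway = 0.06116 / 0.03091 = 1.9786
β_Granby = 0.03587 / 0.03091 = 1.1605
β_Ellery = 0.03536 / 0.03091 = 1.1440
β_P = Σ w_i β_i = 0.38×1.2773 + 0.14×0.7464 + 0.37×1.9786 + 0.05×1.1605 + 0.06×1.1440 = 1.4486
MRP = 9.06% − 2.48% = 6.58%
E(R_P) = R_f + β_P × MRP = 2.48% + 1.4486 × 6.58% = 12.01%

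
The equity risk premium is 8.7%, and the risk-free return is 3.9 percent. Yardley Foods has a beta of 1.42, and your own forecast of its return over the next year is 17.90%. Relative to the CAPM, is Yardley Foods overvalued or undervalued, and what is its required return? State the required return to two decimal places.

Required return = R_f + β·MRP = 3.9% + 1.42 × 8.7% = 16.25%
Forecast 17.90% > required 16.25% → the stock plots above the SML → undervalued.

Undervalued; required return 16.25%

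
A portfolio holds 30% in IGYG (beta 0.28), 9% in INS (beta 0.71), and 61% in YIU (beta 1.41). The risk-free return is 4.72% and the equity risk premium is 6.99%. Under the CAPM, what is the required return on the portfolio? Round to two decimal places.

11.77%

β_P = Σ w_i β_i = 0.30×0.28 + 0.09×0.71 + 0.61×1.41 = 1.0080
E(R_P) = R_f + β_P × MRP = 4.72% + 1.0080 × 6.99% = 11.77%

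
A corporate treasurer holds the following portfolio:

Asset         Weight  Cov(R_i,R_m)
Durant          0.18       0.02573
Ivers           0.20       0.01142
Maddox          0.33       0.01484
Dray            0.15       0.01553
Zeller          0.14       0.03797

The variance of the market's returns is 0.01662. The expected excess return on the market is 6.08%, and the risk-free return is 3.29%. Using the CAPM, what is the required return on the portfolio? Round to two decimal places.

10.41%

β_Durant = 0.02573 / 0.01662 = 1.5481
β_Ivers = 0.01142 / 0.01662 = 0.6871
β_Maddox = 0.01484 / 0.01662 = 0.8929
β_Dray = 0.01553 / 0.01662 = 0.9344
β_Zeller = 0.03797 / 0.01662 = 2.2846
β_P = Σ w_i β_i = 0.18×1.5481 + 0.20×0.6871 + 0.33×0.8929 + 0.15×0.9344 + 0.14×2.2846 = 1.1707
E(R_P) = R_f + β_P × MRP = 3.29% + 1.1707 × 6.08% = 10.41%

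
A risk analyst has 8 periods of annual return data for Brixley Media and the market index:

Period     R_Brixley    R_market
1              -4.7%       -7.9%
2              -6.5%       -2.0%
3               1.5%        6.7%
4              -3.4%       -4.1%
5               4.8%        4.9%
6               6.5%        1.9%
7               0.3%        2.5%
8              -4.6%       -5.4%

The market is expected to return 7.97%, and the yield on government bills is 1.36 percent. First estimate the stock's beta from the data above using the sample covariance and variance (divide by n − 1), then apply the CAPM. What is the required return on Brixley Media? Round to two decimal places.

Mean R_i = (-4.7 − 6.5 + 1.5 − 3.4 + 4.8 + 6.5 + 0.3 − 4.6) / 8 = -0.7625%
Mean R_m = (-7.9 − 2.0 + 6.7 − 4.1 + 4.9 + 1.9 + 2.5 − 5.4) / 8 = -0.4250%
Σ(R_i − R̄_i)(R_m − R̄_m) = 132.9875  ⇒  Cov = 132.9875 / 7 = 18.9982
Σ(R_m − R̄_m)² = 189.6950  ⇒  Var(R_m) = 189.6950 / 7 = 27.0993
β = Cov / Var(R_m) = 18.9982 / 27.0993 = 0.7011
MRP = 7.97% − 1.36% = 6.61%
E(R) = R_f + β × MRP = 1.36% + 0.7011 × 6.61% = 5.99%

5.99%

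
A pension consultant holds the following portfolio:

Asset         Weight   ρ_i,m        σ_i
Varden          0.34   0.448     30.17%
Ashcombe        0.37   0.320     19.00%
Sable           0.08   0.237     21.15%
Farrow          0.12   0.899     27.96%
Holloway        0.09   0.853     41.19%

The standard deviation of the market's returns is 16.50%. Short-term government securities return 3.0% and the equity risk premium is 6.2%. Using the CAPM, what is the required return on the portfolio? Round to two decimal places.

β_Varden = 0.448 × 30.17% / 16.50% = 0.8192
β_Ashcombe = 0.320 × 19.00% / 16.50% = 0.3685
β_Sable = 0.237 × 21.15% / 16.50% = 0.3038
β_Farrow = 0.899 × 27.96% / 16.50% = 1.5234
β_Holloway = 0.853 × 41.19% / 16.50% = 2.1294
β_P = Σ w_i β_i = 0.34×0.8192 + 0.37×0.3685 + 0.08×0.3038 + 0.12×1.5234 + 0.09×2.1294 = 0.8136
E(R_P) = R_f + β_P × MRP = 3.0% + 0.8136 × 6.2% = 8.04%

8.04%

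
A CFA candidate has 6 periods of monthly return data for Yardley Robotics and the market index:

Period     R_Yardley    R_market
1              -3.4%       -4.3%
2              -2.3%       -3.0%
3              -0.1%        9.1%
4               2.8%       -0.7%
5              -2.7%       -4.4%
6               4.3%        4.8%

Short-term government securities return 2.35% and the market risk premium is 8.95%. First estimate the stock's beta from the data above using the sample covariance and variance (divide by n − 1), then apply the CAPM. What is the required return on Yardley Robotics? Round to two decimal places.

5.37%

Mean R_i = (-3.4 − 2.3 − 0.1 + 2.8 − 2.7 + 4.3) / 6 = -0.2333%
Mean R_m = (-4.3 − 3.0 + 9.1 − 0.7 − 4.4 + 4.8) / 6 = 0.2500%
Σ(R_i − R̄_i)(R_m − R̄_m) = 51.5200  ⇒  Cov = 51.5200 / 5 = 10.3040
Σ(R_m − R̄_m)² = 152.8150  ⇒  Var(R_m) = 152.8150 / 5 = 30.5630
β = Cov / Var(R_m) = 10.3040 / 30.5630 = 0.3371
E(R) = R_f + β × MRP = 2.35% + 0.3371 × 8.95% = 5.37%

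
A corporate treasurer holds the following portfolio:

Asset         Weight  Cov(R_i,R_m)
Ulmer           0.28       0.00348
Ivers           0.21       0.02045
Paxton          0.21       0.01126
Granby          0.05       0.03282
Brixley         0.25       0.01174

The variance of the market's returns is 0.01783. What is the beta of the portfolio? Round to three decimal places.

0.685

β_Ulmer = 0.00348 / 0.01783 = 0.1952
β_Ivers = 0.02045 / 0.01783 = 1.1469
β_Paxton = 0.01126 / 0.01783 = 0.6315
β_Granby = 0.03282 / 0.01783 = 1.8407
β_Brixley = 0.01174 / 0.01783 = 0.6584
β_P = Σ w_i β_i = 0.28×0.1952 + 0.21×1.1469 + 0.21×0.6315 + 0.05×1.8407 + 0.25×0.6584 = 0.6848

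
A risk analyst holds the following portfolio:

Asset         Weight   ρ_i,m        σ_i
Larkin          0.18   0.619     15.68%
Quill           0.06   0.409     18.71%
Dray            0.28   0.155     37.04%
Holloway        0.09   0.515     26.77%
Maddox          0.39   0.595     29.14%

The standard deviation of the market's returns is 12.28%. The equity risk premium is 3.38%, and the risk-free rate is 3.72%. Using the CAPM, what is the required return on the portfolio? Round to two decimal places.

6.97%

β_Larkin = 0.619 × 15.68% / 12.28% = 0.7904
β_Quill = 0.409 × 18.71% / 12.28% = 0.6232
β_Dray = 0.155 × 37.04% / 12.28% = 0.4675
β_Holloway = 0.515 × 26.77% / 12.28% = 1.1227
β_Maddox = 0.595 × 29.14% / 12.28% = 1.4119
β_P = Σ w_i β_i = 0.18×0.7904 + 0.06×0.6232 + 0.28×0.4675 + 0.09×1.1227 + 0.39×1.4119 = 0.9622
E(R_P) = R_f + β_P × MRP = 3.72% + 0.9622 × 3.38% = 6.97%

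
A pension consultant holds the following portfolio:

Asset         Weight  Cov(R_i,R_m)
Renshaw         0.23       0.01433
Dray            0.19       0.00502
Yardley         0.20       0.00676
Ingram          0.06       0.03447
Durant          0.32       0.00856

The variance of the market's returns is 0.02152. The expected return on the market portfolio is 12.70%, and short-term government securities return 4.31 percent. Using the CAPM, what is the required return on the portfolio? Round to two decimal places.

8.37%

β_Renshaw = 0.01433 / 0.02152 = 0.6659
β_Dray = 0.00502 / 0.02152 = 0.2333
β_Yardley = 0.00676 / 0.02152 = 0.3141
β_Ingram = 0.03447 / 0.02152 = 1.6018
β_Durant = 0.00856 / 0.02152 = 0.3978
β_P = Σ w_i β_i = 0.23×0.6659 + 0.19×0.2333 + 0.20×0.3141 + 0.06×1.6018 + 0.32×0.3978 = 0.4837
MRP = 12.70% − 4.31% = 8.39%
E(R_P) = R_f + β_P × MRP = 4.31% + 0.4837 × 8.39% = 8.37%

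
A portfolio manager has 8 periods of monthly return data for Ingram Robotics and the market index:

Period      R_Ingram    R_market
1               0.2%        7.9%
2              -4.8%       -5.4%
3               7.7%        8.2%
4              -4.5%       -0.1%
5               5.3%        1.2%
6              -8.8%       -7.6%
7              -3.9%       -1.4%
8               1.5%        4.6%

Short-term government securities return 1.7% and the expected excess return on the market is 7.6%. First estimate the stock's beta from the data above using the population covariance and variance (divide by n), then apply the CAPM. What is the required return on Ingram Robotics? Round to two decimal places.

Mean R_i = (0.2 − 4.8 + 7.7 − 4.5 + 5.3 − 8.8 − 3.9 + 1.5) / 8 = -0.9125%
Mean R_m = (7.9 − 5.4 + 8.2 − 0.1 + 1.2 − 7.6 − 1.4 + 4.6) / 8 = 0.9250%
Σ(R_i − R̄_i)(R_m − R̄_m) = 183.4425  ⇒  Cov = 183.4425 / 8 = 22.9303
Σ(R_m − R̄_m)² = 234.2950  ⇒  Var(R_m) = 234.2950 / 8 = 29.2869
β = Cov / Var(R_m) = 22.9303 / 29.2869 = 0.7830
E(R) = R_f + β × MRP = 1.7% + 0.7830 × 7.6% = 7.65%

7.65%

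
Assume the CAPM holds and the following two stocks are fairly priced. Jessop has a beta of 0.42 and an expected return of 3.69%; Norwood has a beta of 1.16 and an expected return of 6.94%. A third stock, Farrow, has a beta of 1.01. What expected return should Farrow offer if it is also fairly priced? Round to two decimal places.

6.28%

MRP (SML slope) = (6.94% − 3.69%) / (1.16 − 0.42) = 3.25% / 0.74 = 4.3919%
R_f (intercept) = 3.69% − 0.42 × 4.3919% = 1.8454%
E(R_Farrow) = R_f + β × MRP = 1.8454% + 1.01 × 4.3919% = 6.28%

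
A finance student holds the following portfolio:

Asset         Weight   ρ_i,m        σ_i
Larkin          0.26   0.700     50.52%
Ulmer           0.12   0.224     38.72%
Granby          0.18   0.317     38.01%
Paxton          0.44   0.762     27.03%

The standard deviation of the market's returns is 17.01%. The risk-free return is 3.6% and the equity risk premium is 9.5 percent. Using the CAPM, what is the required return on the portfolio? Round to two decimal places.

15.59%

β_Larkin = 0.700 × 50.52% / 17.01% = 2.0790
β_Ulmer = 0.224 × 38.72% / 17.01% = 0.5099
β_Granby = 0.317 × 38.01% / 17.01% = 0.7084
β_Paxton = 0.762 × 27.03% / 17.01% = 1.2109
β_P = Σ w_i β_i = 0.26×2.0790 + 0.12×0.5099 + 0.18×0.7084 + 0.44×1.2109 = 1.2620
E(R_P) = R_f + β_P × MRP = 3.6% + 1.2620 × 9.5% = 15.59%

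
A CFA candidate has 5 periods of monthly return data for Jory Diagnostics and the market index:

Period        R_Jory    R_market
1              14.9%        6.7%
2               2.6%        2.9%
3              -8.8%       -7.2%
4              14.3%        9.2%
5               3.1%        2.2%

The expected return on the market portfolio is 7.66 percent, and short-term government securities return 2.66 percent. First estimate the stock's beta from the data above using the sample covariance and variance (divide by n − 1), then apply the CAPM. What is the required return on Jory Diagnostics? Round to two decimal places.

10.23%

Mean R_i = (14.9 + 2.6 − 8.8 + 14.3 + 3.1) / 5 = 5.2200%
Mean R_m = (6.7 + 2.9 − 7.2 + 9.2 + 2.2) / 5 = 2.7600%
Σ(R_i − R̄_i)(R_m − R̄_m) = 237.0740  ⇒  Cov = 237.0740 / 4 = 59.2685
Σ(R_m − R̄_m)² = 156.5320  ⇒  Var(R_m) = 156.5320 / 4 = 39.1330
β = Cov / Var(R_m) = 59.2685 / 39.1330 = 1.5145
MRP = 7.66% − 2.66% = 5.00%
E(R) = R_f + β × MRP = 2.66% + 1.5145 × 5.00% = 10.23%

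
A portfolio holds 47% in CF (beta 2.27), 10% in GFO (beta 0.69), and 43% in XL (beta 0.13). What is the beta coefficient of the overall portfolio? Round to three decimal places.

1.192

β_P = Σ w_i β_i = 0.47×2.27 + 0.10×0.69 + 0.43×0.13 = 1.1918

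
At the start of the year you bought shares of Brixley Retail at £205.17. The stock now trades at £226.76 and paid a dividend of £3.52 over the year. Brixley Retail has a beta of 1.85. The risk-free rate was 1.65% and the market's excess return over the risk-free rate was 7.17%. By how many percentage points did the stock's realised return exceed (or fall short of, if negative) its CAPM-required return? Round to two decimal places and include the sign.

-2.68%

Realised HPR = (P1 + D1 − P0) / P0 = (226.76 + 3.52 − 205.17) / 205.17 = 25.11 / 205.17 = 12.2386%
CAPM required = R_f + β·MRP = 1.65% + 1.85 × 7.17% = 14.9145%
α = realised − required = 12.2386% − 14.9145% = -2.68%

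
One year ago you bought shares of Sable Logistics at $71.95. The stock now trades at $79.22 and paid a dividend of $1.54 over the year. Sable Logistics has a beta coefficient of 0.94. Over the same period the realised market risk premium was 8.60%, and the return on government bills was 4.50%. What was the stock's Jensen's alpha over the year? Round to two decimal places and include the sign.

-0.34%

Realised HPR = (P1 + D1 − P0) / P0 = (79.22 + 1.54 − 71.95) / 71.95 = 8.81 / 71.95 = 12.2446%
CAPM required = R_f + β·MRP = 4.50% + 0.94 × 8.60% = 12.5840%
α = realised − required = 12.2446% − 12.5840% = -0.34%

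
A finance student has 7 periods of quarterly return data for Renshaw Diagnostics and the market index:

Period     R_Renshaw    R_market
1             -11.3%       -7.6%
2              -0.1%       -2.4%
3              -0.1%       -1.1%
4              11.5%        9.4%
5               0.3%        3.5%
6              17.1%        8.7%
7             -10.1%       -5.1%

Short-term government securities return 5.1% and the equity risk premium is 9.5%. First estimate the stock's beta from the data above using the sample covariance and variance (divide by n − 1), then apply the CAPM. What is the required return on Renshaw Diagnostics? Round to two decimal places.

Mean R_i = (-11.3 − 0.1 − 0.1 + 11.5 + 0.3 + 17.1 − 10.1) / 7 = 1.0429%
Mean R_m = (-7.6 − 2.4 − 1.1 + 9.4 + 3.5 + 8.7 − 5.1) / 7 = 0.7714%
Σ(R_i − R̄_i)(R_m − R̄_m) = 390.0286  ⇒  Cov = 390.0286 / 6 = 65.0048
Σ(R_m − R̄_m)² = 262.8743  ⇒  Var(R_m) = 262.8743 / 6 = 43.8124
β = Cov / Var(R_m) = 65.0048 / 43.8124 = 1.4837
E(R) = R_f + β × MRP = 5.1% + 1.4837 × 9.5% = 19.20%

19.20%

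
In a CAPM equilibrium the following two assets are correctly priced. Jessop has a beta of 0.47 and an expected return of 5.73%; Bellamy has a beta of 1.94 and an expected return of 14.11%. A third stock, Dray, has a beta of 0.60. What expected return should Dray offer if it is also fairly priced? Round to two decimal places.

MRP (SML slope) = (14.11% − 5.73%) / (1.94 − 0.47) = 8.38% / 1.47 = 5.7007%
R_f (intercept) = 5.73% − 0.47 × 5.7007% = 3.0507%
E(R_Dray) = R_f + β × MRP = 3.0507% + 0.60 × 5.7007% = 6.47%

6.47%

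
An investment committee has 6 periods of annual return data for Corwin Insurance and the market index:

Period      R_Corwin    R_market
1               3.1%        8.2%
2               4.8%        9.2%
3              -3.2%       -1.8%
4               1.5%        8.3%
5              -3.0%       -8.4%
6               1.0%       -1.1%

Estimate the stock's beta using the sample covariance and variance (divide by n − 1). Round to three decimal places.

Mean R_i = (3.1 + 4.8 − 3.2 + 1.5 − 3.0 + 1.0) / 6 = 0.7000%
Mean R_m = (8.2 + 9.2 − 1.8 + 8.3 − 8.4 − 1.1) / 6 = 2.4000%
Σ(R_i − R̄_i)(R_m − R̄_m) = 101.8100  ⇒  Cov = 101.8100 / 5 = 20.3620
Σ(R_m − R̄_m)² = 261.2200  ⇒  Var(R_m) = 261.2200 / 5 = 52.2440
β = Cov / Var(R_m) = 20.3620 / 52.2440 = 0.3897

0.390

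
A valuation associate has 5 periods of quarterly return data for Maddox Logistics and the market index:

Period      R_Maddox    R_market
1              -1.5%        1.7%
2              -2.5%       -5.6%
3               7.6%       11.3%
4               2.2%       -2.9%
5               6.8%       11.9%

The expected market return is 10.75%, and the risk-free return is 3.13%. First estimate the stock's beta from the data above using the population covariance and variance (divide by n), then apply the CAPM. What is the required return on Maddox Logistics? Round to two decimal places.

6.98%

Mean R_i = (-1.5 − 2.5 + 7.6 + 2.2 + 6.8) / 5 = 2.5200%
Mean R_m = (1.7 − 5.6 + 11.3 − 2.9 + 11.9) / 5 = 3.2800%
Σ(R_i − R̄_i)(R_m − R̄_m) = 130.5420  ⇒  Cov = 130.5420 / 5 = 26.1084
Σ(R_m − R̄_m)² = 258.1680  ⇒  Var(R_m) = 258.1680 / 5 = 51.6336
β = Cov / Var(R_m) = 26.1084 / 51.6336 = 0.5056
MRP = 10.75% − 3.13% = 7.62%
E(R) = R_f + β × MRP = 3.13% + 0.5056 × 7.62% = 6.98%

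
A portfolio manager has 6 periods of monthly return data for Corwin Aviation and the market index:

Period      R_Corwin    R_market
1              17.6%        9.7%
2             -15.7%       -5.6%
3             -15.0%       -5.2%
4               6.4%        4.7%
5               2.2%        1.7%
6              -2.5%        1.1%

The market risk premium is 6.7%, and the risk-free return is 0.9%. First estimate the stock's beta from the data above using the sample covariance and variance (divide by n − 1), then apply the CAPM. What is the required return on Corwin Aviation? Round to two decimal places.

15.53%

Mean R_i = (17.6 − 15.7 − 15.0 + 6.4 + 2.2 − 2.5) / 6 = -1.1667%
Mean R_m = (9.7 − 5.6 − 5.2 + 4.7 + 1.7 + 1.1) / 6 = 1.0667%
Σ(R_i − R̄_i)(R_m − R̄_m) = 375.1767  ⇒  Cov = 375.1767 / 5 = 75.0353
Σ(R_m − R̄_m)² = 171.8533  ⇒  Var(R_m) = 171.8533 / 5 = 34.3707
β = Cov / Var(R_m) = 75.0353 / 34.3707 = 2.1831
E(R) = R_f + β × MRP = 0.9% + 2.1831 × 6.7% = 15.53%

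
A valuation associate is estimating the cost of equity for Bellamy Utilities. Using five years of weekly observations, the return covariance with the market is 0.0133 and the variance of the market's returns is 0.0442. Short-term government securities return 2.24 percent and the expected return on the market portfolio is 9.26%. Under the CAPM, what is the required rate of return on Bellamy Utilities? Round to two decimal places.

4.35%

β = Cov(R_i, R_m) / Var(R_m) = 0.0133 / 0.0442 = 0.3009
MRP = 9.26% − 2.24% = 7.02%
E(R) = R_f + β × MRP = 2.24% + 0.3009 × 7.02% = 4.35%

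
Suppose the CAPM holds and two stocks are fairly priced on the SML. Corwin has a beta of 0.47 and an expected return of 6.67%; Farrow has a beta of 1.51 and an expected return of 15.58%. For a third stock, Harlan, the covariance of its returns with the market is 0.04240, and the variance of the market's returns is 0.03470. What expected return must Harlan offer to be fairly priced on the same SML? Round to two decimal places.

MRP = (15.58% − 6.67%) / (1.51 − 0.47) = 8.5673%
R_f = 6.67% − 0.47 × 8.5673% = 2.6434%
β_Harlan = Cov / Var(R_m) = 0.04240 / 0.03470 = 1.2219
E(R_Harlan) = R_f + β × MRP = 2.6434% + 1.2219 × 8.5673% = 13.11%

13.11%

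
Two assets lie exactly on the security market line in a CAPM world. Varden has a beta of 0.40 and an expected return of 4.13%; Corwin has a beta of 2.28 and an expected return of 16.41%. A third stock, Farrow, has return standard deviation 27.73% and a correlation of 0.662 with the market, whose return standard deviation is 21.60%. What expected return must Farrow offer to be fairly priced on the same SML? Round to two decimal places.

MRP = (16.41% − 4.13%) / (2.28 − 0.40) = 6.5319%
R_f = 4.13% − 0.40 × 6.5319% = 1.5172%
β_Farrow = ρ·σ_i/σ_m = 0.662 × 27.73 / 21.60 = 0.8499
E(R_Farrow) = R_f + β × MRP = 1.5172% + 0.8499 × 6.5319% = 7.07%

7.07%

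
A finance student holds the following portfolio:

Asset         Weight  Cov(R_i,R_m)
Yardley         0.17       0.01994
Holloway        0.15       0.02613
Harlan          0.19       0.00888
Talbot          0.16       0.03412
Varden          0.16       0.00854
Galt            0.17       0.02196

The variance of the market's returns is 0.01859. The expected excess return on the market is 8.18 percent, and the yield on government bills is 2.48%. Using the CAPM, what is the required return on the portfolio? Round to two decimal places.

11.08%

β_Yardley = 0.01994 / 0.01859 = 1.0726
β_Holloway = 0.02613 / 0.01859 = 1.4056
β_Harlan = 0.00888 / 0.01859 = 0.4777
β_Talbot = 0.03412 / 0.01859 = 1.8354
β_Varden = 0.00854 / 0.01859 = 0.4594
β_Galt = 0.02196 / 0.01859 = 1.1813
β_P = Σ w_i β_i = 0.17×1.0726 + 0.15×1.4056 + 0.19×0.4777 + 0.16×1.8354 + 0.16×0.4594 + 0.17×1.1813 = 1.0519
E(R_P) = R_f + β_P × MRP = 2.48% + 1.0519 × 8.18% = 11.08%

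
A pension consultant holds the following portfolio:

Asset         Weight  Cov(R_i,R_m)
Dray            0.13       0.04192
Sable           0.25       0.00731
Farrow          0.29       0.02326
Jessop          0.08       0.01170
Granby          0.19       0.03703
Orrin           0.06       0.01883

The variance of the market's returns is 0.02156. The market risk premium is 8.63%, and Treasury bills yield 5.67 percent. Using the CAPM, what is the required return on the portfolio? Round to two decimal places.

β_Dray = 0.04192 / 0.02156 = 1.9443
β_Sable = 0.00731 / 0.02156 = 0.3391
β_Farrow = 0.02326 / 0.02156 = 1.0788
β_Jessop = 0.01170 / 0.02156 = 0.5427
β_Granby = 0.03703 / 0.02156 = 1.7175
β_Orrin = 0.01883 / 0.02156 = 0.8734
β_P = Σ w_i β_i = 0.13×1.9443 + 0.25×0.3391 + 0.29×1.0788 + 0.08×0.5427 + 0.19×1.7175 + 0.06×0.8734 = 1.0725
E(R_P) = R_f + β_P × MRP = 5.67% + 1.0725 × 8.63% = 14.93%

14.93%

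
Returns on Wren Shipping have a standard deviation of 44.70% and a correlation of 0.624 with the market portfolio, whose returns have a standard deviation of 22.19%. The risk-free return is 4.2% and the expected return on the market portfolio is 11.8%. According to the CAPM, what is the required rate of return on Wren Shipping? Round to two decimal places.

β = ρ × σ_i / σ_m = 0.624 × 44.70% / 22.19% = 1.2570
MRP = 11.8% − 4.2% = 7.60%
E(R) = 4.2% + 1.2570 × 7.6% = 13.75%

13.75%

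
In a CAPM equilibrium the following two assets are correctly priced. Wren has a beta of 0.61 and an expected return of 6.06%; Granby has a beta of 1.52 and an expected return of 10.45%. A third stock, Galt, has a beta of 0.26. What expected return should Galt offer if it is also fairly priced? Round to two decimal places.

MRP (SML slope) = (10.45% − 6.06%) / (1.52 − 0.61) = 4.39% / 0.91 = 4.8242%
R_f (intercept) = 6.06% − 0.61 × 4.8242% = 3.1172%
E(R_Galt) = R_f + β × MRP = 3.1172% + 0.26 × 4.8242% = 4.37%

4.37%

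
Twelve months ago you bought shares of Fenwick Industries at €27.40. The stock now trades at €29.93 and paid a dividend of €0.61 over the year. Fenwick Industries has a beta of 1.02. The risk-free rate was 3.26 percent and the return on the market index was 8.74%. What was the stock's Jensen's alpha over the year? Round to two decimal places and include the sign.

+2.61%

Realised HPR = (P1 + D1 − P0) / P0 = (29.93 + 0.61 − 27.40) / 27.40 = 3.14 / 27.40 = 11.4599%
MRP = 8.74% − 3.26% = 5.48%
CAPM required = R_f + β·MRP = 3.26% + 1.02 × 5.48% = 8.8496%
α = realised − required = 11.4599% − 8.8496% = +2.61%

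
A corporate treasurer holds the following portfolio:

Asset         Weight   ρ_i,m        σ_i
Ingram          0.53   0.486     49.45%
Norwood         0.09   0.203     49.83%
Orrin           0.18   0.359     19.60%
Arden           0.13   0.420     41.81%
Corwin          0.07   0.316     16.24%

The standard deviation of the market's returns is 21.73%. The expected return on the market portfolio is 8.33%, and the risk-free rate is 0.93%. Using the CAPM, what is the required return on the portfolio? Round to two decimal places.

β_Ingram = 0.486 × 49.45% / 21.73% = 1.1060
β_Norwood = 0.203 × 49.83% / 21.73% = 0.4655
β_Orrin = 0.359 × 19.60% / 21.73% = 0.3238
β_Arden = 0.420 × 41.81% / 21.73% = 0.8081
β_Corwin = 0.316 × 16.24% / 21.73% = 0.2362
β_P = Σ w_i β_i = 0.53×1.1060 + 0.09×0.4655 + 0.18×0.3238 + 0.13×0.8081 + 0.07×0.2362 = 0.8079
MRP = 8.33% − 0.93% = 7.40%
E(R_P) = R_f + β_P × MRP = 0.93% + 0.8079 × 7.40% = 6.91%

6.91%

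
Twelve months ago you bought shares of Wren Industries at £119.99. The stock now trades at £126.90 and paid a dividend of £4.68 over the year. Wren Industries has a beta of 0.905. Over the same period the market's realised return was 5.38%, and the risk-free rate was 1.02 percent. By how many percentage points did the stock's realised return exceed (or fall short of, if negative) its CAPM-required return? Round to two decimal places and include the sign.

Realised HPR = (P1 + D1 − P0) / P0 = (126.90 + 4.68 − 119.99) / 119.99 = 11.59 / 119.99 = 9.6591%
MRP = 5.38% − 1.02% = 4.36%
CAPM required = R_f + β·MRP = 1.02% + 0.905 × 4.36% = 4.96580%
α = realised − required = 9.6591% − 4.96580% = +4.69%

+4.69%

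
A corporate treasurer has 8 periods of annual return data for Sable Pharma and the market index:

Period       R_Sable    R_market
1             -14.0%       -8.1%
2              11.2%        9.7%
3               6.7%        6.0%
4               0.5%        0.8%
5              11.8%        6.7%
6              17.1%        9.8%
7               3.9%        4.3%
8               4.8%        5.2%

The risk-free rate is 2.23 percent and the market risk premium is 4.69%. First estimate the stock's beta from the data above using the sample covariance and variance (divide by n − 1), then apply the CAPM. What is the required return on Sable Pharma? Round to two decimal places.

9.63%

Mean R_i = (-14.0 + 11.2 + 6.7 + 0.5 + 11.8 + 17.1 + 3.9 + 4.8) / 8 = 5.2500%
Mean R_m = (-8.1 + 9.7 + 6.0 + 0.8 + 6.7 + 9.8 + 4.3 + 5.2) / 8 = 4.3000%
Σ(R_i − R̄_i)(R_m − R̄_m) = 370.4100  ⇒  Cov = 370.4100 / 7 = 52.9157
Σ(R_m − R̄_m)² = 234.8800  ⇒  Var(R_m) = 234.8800 / 7 = 33.5543
β = Cov / Var(R_m) = 52.9157 / 33.5543 = 1.5770
E(R) = R_f + β × MRP = 2.23% + 1.5770 × 4.69% = 9.63%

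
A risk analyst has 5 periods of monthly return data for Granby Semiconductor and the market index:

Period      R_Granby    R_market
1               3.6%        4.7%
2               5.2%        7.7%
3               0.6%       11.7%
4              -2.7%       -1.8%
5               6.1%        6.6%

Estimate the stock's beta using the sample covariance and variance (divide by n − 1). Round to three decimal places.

0.358

Mean R_i = (3.6 + 5.2 + 0.6 − 2.7 + 6.1) / 5 = 2.5600%
Mean R_m = (4.7 + 7.7 + 11.7 − 1.8 + 6.6) / 5 = 5.7800%
Σ(R_i − R̄_i)(R_m − R̄_m) = 35.1160  ⇒  Cov = 35.1160 / 4 = 8.7790
Σ(R_m − R̄_m)² = 98.0280  ⇒  Var(R_m) = 98.0280 / 4 = 24.5070
β = Cov / Var(R_m) = 8.7790 / 24.5070 = 0.3582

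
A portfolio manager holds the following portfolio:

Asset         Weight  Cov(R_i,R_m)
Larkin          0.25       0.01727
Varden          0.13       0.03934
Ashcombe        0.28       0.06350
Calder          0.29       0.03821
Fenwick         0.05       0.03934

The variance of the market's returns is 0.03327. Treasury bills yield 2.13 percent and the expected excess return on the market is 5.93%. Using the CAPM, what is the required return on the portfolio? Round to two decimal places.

β_Larkin = 0.01727 / 0.03327 = 0.5191
β_Varden = 0.03934 / 0.03327 = 1.1824
β_Ashcombe = 0.06350 / 0.03327 = 1.9086
β_Calder = 0.03821 / 0.03327 = 1.1485
β_Fenwick = 0.03934 / 0.03327 = 1.1824
β_P = Σ w_i β_i = 0.25×0.5191 + 0.13×1.1824 + 0.28×1.9086 + 0.29×1.1485 + 0.05×1.1824 = 1.2101
E(R_P) = R_f + β_P × MRP = 2.13% + 1.2101 × 5.93% = 9.31%

9.31%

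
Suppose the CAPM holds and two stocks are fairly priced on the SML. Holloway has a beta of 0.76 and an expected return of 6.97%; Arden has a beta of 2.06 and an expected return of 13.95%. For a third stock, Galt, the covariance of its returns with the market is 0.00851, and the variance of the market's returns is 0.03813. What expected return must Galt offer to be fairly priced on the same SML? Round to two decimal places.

4.09%

MRP = (13.95% − 6.97%) / (2.06 − 0.76) = 5.3692%
R_f = 6.97% − 0.76 × 5.3692% = 2.8894%
β_Galt = Cov / Var(R_m) = 0.00851 / 0.03813 = 0.2232
E(R_Galt) = R_f + β × MRP = 2.8894% + 0.2232 × 5.3692% = 4.09%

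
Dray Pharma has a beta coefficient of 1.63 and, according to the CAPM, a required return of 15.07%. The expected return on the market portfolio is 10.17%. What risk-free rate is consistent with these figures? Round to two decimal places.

2.39%

E(R) = R_f + β(E(R_m) − R_f) = R_f(1 − β) + β·E(R_m)
15.07% = R_f × (1 − 1.63) + 1.63 × 10.17%
15.07% = R_f × -0.63 + 16.5771%
R_f = (15.07% − 16.5771%) / -0.63 = 2.39%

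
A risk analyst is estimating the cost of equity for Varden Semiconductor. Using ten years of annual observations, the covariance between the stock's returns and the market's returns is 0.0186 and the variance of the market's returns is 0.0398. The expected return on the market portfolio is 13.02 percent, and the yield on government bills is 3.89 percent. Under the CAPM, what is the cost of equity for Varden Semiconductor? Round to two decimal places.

β = Cov(R_i, R_m) / Var(R_m) = 0.0186 / 0.0398 = 0.4673
MRP = 13.02% − 3.89% = 9.13%
E(R) = R_f + β × MRP = 3.89% + 0.4673 × 9.13% = 8.16%

8.16%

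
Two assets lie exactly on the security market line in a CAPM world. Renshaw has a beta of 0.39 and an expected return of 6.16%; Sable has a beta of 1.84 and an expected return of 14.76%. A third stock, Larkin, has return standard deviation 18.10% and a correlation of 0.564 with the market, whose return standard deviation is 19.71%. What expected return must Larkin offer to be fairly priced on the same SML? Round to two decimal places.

6.92%

MRP = (14.76% − 6.16%) / (1.84 − 0.39) = 5.9310%
R_f = 6.16% − 0.39 × 5.9310% = 3.8469%
β_Larkin = ρ·σ_i/σ_m = 0.564 × 18.10 / 19.71 = 0.5179
E(R_Larkin) = R_f + β × MRP = 3.8469% + 0.5179 × 5.9310% = 6.92%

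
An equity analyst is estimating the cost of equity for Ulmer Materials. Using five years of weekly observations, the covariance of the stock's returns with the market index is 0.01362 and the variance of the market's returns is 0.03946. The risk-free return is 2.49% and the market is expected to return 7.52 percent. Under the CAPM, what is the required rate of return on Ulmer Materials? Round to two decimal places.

β = Cov(R_i, R_m) / Var(R_m) = 0.01362 / 0.03946 = 0.3452
MRP = 7.52% − 2.49% = 5.03%
E(R) = R_f + β × MRP = 2.49% + 0.3452 × 5.03% = 4.23%

4.23%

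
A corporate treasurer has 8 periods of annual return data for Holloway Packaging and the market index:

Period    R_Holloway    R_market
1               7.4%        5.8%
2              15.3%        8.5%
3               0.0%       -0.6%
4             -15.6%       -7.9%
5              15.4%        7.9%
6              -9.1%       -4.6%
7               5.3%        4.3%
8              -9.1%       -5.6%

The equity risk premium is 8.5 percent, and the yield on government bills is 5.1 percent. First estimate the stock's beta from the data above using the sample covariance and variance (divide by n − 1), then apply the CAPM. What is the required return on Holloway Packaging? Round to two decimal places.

20.23%

Mean R_i = (7.4 + 15.3 + 0.0 − 15.6 + 15.4 − 9.1 + 5.3 − 9.1) / 8 = 1.2000%
Mean R_m = (5.8 + 8.5 − 0.6 − 7.9 + 7.9 − 4.6 + 4.3 − 5.6) / 8 = 0.9750%
Σ(R_i − R̄_i)(R_m − R̄_m) = 524.1200  ⇒  Cov = 524.1200 / 7 = 74.8743
Σ(R_m − R̄_m)² = 294.4750  ⇒  Var(R_m) = 294.4750 / 7 = 42.0679
β = Cov / Var(R_m) = 74.8743 / 42.0679 = 1.7798
E(R) = R_f + β × MRP = 5.1% + 1.7798 × 8.5% = 20.23%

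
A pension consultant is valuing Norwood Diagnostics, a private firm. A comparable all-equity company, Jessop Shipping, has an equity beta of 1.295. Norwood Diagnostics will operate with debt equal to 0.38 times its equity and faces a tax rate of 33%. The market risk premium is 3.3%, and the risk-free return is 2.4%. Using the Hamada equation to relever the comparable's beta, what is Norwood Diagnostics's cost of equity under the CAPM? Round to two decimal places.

β_L = β_U × [1 + (1 − t)(D/E)] = 1.295 × [1 + (1 − 0.33) × 0.38]
    = 1.295 × [1 + 0.67 × 0.38] = 1.295 × 1.2546 = 1.6247
E(R) = R_f + β_L × MRP = 2.4% + 1.6247 × 3.3% = 7.76%

7.76%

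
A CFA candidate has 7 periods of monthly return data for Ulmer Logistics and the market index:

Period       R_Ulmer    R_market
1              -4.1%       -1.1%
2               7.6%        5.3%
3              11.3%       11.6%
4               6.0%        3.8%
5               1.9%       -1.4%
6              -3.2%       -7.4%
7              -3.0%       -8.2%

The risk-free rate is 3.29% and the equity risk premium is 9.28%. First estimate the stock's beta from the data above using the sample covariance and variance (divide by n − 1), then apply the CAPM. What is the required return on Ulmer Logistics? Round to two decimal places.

Mean R_i = (-4.1 + 7.6 + 11.3 + 6.0 + 1.9 − 3.2 − 3.0) / 7 = 2.3571%
Mean R_m = (-1.1 + 5.3 + 11.6 + 3.8 − 1.4 − 7.4 − 8.2) / 7 = 0.3714%
Σ(R_i − R̄_i)(R_m − R̄_m) = 238.1614  ⇒  Cov = 238.1614 / 6 = 39.6936
Σ(R_m − R̄_m)² = 301.2943  ⇒  Var(R_m) = 301.2943 / 6 = 50.2157
β = Cov / Var(R_m) = 39.6936 / 50.2157 = 0.7905
E(R) = R_f + β × MRP = 3.29% + 0.7905 × 9.28% = 10.63%

10.63%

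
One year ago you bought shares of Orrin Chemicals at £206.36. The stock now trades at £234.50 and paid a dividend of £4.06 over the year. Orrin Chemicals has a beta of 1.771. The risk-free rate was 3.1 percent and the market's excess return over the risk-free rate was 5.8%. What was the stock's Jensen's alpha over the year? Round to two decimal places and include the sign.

+2.23%

Realised HPR = (P1 + D1 − P0) / P0 = (234.50 + 4.06 − 206.36) / 206.36 = 32.20 / 206.36 = 15.6038%
CAPM required = R_f + β·MRP = 3.1% + 1.771 × 5.8% = 13.3718%
α = realised − required = 15.6038% − 13.3718% = +2.23%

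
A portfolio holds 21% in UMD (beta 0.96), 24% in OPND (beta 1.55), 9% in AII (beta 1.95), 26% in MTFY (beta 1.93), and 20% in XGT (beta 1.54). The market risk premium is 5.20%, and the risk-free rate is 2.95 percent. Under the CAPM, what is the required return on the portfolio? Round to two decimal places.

11.06%

β_P = Σ w_i β_i = 0.21×0.96 + 0.24×1.55 + 0.09×1.95 + 0.26×1.93 + 0.20×1.54 = 1.5589
E(R_P) = R_f + β_P × MRP = 2.95% + 1.5589 × 5.20% = 11.06%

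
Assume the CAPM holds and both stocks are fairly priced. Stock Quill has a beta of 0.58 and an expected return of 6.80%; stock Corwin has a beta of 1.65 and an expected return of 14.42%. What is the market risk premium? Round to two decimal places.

Both satisfy E(R) = R_f + β·MRP, so the slope of the SML is
MRP = (14.42% − 6.80%) / (1.65 − 0.58) = 7.62% / 1.07 = 7.1215%

7.12%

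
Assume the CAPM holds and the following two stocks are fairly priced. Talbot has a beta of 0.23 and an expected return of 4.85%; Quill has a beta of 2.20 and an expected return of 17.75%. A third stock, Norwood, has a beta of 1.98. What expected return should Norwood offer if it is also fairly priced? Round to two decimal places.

MRP (SML slope) = (17.75% − 4.85%) / (2.20 − 0.23) = 12.90% / 1.97 = 6.5482%
R_f (intercept) = 4.85% − 0.23 × 6.5482% = 3.3439%
E(R_Norwood) = R_f + β × MRP = 3.3439% + 1.98 × 6.5482% = 16.31%

16.31%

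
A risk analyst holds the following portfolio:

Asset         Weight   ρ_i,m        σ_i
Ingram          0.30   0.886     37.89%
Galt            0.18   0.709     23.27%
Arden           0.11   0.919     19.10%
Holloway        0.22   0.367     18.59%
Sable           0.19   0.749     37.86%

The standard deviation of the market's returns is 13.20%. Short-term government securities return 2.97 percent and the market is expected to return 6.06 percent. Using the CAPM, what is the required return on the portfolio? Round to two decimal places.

β_Ingram = 0.886 × 37.89% / 13.20% = 2.5432
β_Galt = 0.709 × 23.27% / 13.20% = 1.2499
β_Arden = 0.919 × 19.10% / 13.20% = 1.3298
β_Holloway = 0.367 × 18.59% / 13.20% = 0.5169
β_Sable = 0.749 × 37.86% / 13.20% = 2.1483
β_P = Σ w_i β_i = 0.30×2.5432 + 0.18×1.2499 + 0.11×1.3298 + 0.22×0.5169 + 0.19×2.1483 = 1.6561
MRP = 6.06% − 2.97% = 3.09%
E(R_P) = R_f + β_P × MRP = 2.97% + 1.6561 × 3.09% = 8.09%

8.09%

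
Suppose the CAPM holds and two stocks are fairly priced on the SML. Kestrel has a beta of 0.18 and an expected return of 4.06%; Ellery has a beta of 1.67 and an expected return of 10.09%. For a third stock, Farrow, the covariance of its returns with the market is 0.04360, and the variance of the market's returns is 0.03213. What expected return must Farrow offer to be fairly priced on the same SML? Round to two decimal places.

8.82%

MRP = (10.09% − 4.06%) / (1.67 − 0.18) = 4.0470%
R_f = 4.06% − 0.18 × 4.0470% = 3.3315%
β_Farrow = Cov / Var(R_m) = 0.04360 / 0.03213 = 1.3570
E(R_Farrow) = R_f + β × MRP = 3.3315% + 1.3570 × 4.0470% = 8.82%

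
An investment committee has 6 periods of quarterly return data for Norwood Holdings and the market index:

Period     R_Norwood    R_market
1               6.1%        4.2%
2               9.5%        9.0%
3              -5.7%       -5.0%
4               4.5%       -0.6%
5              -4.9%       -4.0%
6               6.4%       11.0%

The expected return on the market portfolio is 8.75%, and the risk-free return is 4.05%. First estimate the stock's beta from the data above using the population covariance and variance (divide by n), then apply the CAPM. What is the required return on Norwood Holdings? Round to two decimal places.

7.97%

Mean R_i = (6.1 + 9.5 − 5.7 + 4.5 − 4.9 + 6.4) / 6 = 2.6500%
Mean R_m = (4.2 + 9.0 − 5.0 − 0.6 − 4.0 + 11.0) / 6 = 2.4333%
Σ(R_i − R̄_i)(R_m − R̄_m) = 188.2300  ⇒  Cov = 188.2300 / 6 = 31.3717
Σ(R_m − R̄_m)² = 225.4733  ⇒  Var(R_m) = 225.4733 / 6 = 37.5789
β = Cov / Var(R_m) = 31.3717 / 37.5789 = 0.8348
MRP = 8.75% − 4.05% = 4.70%
E(R) = R_f + β × MRP = 4.05% + 0.8348 × 4.70% = 7.97%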